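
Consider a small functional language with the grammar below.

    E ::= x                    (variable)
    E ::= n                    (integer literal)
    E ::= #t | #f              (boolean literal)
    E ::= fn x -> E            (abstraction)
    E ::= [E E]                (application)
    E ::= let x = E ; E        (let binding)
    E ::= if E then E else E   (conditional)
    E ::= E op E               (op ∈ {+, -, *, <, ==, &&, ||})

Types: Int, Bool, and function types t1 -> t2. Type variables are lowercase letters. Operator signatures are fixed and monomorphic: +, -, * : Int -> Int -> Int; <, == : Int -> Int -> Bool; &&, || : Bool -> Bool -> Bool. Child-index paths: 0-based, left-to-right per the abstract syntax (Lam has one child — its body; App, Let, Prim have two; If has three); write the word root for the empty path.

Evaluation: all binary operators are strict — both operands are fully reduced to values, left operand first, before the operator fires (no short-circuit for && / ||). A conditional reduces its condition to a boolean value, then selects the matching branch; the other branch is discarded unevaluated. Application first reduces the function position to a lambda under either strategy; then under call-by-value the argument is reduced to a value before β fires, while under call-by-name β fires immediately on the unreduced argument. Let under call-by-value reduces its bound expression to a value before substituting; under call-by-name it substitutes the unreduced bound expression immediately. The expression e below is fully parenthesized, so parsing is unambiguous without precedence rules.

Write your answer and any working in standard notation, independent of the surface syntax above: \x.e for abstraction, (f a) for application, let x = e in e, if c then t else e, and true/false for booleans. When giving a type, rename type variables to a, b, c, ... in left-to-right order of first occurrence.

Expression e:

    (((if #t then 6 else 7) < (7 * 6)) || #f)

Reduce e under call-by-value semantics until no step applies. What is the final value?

Derivation:
step 0: (((if true then 6 else 7) < (7 * 6)) || false)
step 1: [if@0.0] ((6 < (7 * 6)) || false)
step 2: [delta@0.1] ((6 < 42) || false)
step 3: [delta@0] (true || false)
step 4: [delta@root] true

Answer: true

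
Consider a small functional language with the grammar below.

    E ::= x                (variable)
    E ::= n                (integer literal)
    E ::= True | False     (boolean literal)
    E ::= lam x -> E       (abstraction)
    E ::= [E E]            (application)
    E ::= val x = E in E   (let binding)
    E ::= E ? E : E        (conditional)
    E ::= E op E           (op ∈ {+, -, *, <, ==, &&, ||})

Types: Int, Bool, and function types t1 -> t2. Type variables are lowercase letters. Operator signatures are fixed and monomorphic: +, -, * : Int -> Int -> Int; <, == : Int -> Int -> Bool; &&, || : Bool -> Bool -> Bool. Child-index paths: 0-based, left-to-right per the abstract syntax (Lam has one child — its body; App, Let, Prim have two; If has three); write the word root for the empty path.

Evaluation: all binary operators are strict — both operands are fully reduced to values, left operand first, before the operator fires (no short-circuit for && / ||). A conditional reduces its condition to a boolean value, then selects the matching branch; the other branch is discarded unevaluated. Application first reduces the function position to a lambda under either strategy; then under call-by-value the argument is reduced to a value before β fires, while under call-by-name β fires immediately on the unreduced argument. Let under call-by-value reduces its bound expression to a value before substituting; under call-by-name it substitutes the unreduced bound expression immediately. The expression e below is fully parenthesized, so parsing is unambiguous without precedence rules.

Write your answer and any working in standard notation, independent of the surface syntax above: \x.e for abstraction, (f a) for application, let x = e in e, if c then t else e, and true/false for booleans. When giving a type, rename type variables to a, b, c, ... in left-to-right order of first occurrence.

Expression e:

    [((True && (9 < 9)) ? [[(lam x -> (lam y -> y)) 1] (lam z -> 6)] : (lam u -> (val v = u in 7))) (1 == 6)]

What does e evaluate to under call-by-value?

Trace:
step 0: ((if (true && (9 < 9)) then (((\x.(\y.y)) 1) (\z.6)) else (\u.(let v = u in 7))) (1 == 6))
step 1: [delta@0.0.1] ((if (true && false) then (((\x.(\y.y)) 1) (\z.6)) else (\u.(let v = u in 7))) (1 == 6))
step 2: [delta@0.0] ((if false then (((\x.(\y.y)) 1) (\z.6)) else (\u.(let v = u in 7))) (1 == 6))
step 3: [if@0] ((\u.(let v = u in 7)) (1 == 6))
step 4: [delta@1] ((\u.(let v = u in 7)) false)
step 5: [beta@root] (let v = false in 7)
step 6: [let@root] 7

Answer: 7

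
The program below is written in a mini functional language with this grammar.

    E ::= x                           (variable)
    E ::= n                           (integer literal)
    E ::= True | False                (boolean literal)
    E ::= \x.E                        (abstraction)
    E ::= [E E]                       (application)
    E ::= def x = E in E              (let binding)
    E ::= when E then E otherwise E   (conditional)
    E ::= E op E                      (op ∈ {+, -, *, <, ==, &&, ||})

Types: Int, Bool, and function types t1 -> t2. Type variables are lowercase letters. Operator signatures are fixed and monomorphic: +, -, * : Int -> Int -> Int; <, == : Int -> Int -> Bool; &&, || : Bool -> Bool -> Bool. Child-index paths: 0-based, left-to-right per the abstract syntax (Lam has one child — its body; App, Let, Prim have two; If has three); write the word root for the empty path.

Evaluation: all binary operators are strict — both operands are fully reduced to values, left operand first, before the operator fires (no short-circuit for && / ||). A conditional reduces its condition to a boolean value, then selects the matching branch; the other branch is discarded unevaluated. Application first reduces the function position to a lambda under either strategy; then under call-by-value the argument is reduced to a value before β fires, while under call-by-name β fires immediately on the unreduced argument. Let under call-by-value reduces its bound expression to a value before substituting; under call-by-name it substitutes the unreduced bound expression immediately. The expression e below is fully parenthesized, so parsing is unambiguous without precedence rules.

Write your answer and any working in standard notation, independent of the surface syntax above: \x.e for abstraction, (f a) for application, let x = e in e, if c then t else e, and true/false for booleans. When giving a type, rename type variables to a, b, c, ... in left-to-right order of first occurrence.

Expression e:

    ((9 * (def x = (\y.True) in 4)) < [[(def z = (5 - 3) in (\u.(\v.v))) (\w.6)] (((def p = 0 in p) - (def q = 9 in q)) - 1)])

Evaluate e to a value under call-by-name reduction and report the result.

Answer: false

Working:
step 0: ((9 * (let x = (\y.true) in 4)) < (((let z = (5 - 3) in (\u.(\v.v))) (\w.6)) (((let p = 0 in p) - (let q = 9 in q)) - 1)))
step 1: [let@0.1] ((9 * 4) < (((let z = (5 - 3) in (\u.(\v.v))) (\w.6)) (((let p = 0 in p) - (let q = 9 in q)) - 1)))
step 2: [delta@0] (36 < (((let z = (5 - 3) in (\u.(\v.v))) (\w.6)) (((let p = 0 in p) - (let q = 9 in q)) - 1)))
step 3: [let@1.0.0] (36 < (((\u.(\v.v)) (\w.6)) (((let p = 0 in p) - (let q = 9 in q)) - 1)))
step 4: [beta@1.0] (36 < ((\v.v) (((let p = 0 in p) - (let q = 9 in q)) - 1)))
step 5: [beta@1] (36 < (((let p = 0 in p) - (let q = 9 in q)) - 1))
step 6: [let@1.0.0] (36 < ((0 - (let q = 9 in q)) - 1))
step 7: [let@1.0.1] (36 < ((0 - 9) - 1))
step 8: [delta@1.0] (36 < (-9 - 1))
step 9: [delta@1] (36 < -10)
step 10: [delta@root] false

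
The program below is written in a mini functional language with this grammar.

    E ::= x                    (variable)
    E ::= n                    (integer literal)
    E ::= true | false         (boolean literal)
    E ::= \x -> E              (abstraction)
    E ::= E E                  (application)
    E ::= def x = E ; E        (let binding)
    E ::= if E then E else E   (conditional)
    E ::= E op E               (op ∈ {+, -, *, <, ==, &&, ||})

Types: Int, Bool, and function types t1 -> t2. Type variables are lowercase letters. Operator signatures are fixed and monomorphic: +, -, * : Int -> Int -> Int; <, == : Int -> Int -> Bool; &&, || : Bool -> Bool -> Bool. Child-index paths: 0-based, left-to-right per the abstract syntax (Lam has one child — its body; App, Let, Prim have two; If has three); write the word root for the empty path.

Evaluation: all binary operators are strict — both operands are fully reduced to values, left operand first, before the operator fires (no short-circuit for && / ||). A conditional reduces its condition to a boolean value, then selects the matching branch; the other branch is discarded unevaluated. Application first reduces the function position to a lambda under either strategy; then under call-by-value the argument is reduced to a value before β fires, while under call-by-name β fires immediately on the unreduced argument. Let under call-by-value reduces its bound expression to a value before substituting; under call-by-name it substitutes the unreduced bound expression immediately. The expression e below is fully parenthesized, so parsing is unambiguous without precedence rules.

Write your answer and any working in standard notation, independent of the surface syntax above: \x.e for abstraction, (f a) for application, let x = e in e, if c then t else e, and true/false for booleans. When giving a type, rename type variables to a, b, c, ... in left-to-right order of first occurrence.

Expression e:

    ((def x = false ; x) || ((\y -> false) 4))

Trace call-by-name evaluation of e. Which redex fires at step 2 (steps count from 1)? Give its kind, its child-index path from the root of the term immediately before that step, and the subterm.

Answer: beta at 1 : ((\y.false) 4)

Derivation:
step 0: ((let x = false in x) || ((\y.false) 4))
step 1: [let@0] (false || ((\y.false) 4))
step 2: [beta@1] (false || false)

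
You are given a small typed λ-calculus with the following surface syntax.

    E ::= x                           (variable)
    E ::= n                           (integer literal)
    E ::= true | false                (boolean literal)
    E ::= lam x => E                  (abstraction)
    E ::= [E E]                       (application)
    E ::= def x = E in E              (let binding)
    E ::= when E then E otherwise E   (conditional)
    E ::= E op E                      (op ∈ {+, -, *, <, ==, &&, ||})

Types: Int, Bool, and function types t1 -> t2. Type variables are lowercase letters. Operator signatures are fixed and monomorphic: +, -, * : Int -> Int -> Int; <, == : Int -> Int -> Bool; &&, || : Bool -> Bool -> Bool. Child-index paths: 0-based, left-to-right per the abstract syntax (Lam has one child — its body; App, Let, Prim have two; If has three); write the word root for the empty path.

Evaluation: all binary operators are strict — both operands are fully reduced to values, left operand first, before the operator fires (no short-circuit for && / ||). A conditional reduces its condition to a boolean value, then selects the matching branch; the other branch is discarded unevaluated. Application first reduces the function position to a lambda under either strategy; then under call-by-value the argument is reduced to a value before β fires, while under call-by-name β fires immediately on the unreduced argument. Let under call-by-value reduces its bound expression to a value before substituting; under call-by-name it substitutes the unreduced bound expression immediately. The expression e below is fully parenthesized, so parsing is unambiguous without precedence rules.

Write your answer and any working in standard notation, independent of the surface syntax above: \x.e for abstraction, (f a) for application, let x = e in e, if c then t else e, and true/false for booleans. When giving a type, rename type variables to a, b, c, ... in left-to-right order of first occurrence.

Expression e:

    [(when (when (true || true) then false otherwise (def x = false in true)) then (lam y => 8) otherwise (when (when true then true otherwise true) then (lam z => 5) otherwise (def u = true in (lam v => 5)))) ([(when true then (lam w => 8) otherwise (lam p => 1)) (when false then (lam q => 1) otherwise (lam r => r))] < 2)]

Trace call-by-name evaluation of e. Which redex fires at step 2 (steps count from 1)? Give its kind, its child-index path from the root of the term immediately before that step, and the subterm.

Derivation:
step 0: ((if (if (true || true) then false else (let x = false in true)) then (\y.8) else (if (if true then true else true) then (\z.5) else (let u = true in (\v.5)))) (((if true then (\w.8) else (\p.1)) (if false then (\q.1) else (\r.r))) < 2))
step 1: [delta@0.0.0] ((if (if true then false else (let x = false in true)) then (\y.8) else (if (if true then true else true) then (\z.5) else (let u = true in (\v.5)))) (((if true then (\w.8) else (\p.1)) (if false then (\q.1) else (\r.r))) < 2))
step 2: [if@0.0] ((if false then (\y.8) else (if (if true then true else true) then (\z.5) else (let u = true in (\v.5)))) (((if true then (\w.8) else (\p.1)) (if false then (\q.1) else (\r.r))) < 2))

Answer: if at 0.0 : (if true then false else (let x = false in true))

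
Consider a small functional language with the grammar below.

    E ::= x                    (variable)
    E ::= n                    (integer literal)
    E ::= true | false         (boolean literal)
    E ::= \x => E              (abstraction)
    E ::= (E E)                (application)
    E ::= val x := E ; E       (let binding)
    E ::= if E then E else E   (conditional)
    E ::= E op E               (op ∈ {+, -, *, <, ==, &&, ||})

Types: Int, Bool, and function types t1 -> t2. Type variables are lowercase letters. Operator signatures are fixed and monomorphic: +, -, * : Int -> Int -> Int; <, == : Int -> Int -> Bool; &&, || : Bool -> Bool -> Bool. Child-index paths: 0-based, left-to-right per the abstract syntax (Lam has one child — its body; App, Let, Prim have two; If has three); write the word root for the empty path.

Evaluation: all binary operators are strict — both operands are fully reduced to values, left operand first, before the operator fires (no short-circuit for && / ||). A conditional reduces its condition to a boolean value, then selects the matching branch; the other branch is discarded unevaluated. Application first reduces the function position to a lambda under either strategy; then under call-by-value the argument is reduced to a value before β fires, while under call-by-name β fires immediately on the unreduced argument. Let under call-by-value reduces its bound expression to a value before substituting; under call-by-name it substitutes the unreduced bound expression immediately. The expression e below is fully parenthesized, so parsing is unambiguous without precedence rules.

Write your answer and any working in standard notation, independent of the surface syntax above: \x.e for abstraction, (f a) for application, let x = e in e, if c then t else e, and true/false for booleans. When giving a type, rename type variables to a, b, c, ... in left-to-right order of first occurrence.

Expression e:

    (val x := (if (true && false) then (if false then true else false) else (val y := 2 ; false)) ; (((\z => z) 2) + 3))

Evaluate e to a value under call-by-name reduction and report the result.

Working:
step 0: (let x = (if (true && false) then (if false then true else false) else (let y = 2 in false)) in (((\z.z) 2) + 3))
step 1: [let@root] (((\z.z) 2) + 3)
step 2: [beta@0] (2 + 3)
step 3: [delta@root] 5

Answer: 5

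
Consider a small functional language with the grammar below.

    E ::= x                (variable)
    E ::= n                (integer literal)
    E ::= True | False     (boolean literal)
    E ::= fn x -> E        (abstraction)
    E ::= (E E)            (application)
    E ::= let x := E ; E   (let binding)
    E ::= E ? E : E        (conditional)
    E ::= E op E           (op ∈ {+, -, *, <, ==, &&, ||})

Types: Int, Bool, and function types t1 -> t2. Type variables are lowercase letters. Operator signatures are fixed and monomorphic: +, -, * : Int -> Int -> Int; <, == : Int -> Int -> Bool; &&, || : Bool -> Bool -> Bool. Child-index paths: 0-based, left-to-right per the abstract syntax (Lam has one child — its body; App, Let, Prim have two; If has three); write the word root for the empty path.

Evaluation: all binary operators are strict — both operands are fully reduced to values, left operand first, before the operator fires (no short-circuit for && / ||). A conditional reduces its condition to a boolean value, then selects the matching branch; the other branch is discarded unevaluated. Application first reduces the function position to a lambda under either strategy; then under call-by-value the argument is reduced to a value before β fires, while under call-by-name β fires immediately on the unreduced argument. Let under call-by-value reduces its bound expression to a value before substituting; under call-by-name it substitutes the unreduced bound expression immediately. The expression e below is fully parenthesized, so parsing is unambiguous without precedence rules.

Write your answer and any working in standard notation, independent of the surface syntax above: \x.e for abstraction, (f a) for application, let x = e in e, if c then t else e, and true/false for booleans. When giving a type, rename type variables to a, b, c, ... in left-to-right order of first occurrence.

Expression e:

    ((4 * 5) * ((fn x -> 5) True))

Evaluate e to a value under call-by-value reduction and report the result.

Trace:
step 0: ((4 * 5) * ((\x.5) true))
step 1: [delta@0] (20 * ((\x.5) true))
step 2: [beta@1] (20 * 5)
step 3: [delta@root] 100

Answer: 100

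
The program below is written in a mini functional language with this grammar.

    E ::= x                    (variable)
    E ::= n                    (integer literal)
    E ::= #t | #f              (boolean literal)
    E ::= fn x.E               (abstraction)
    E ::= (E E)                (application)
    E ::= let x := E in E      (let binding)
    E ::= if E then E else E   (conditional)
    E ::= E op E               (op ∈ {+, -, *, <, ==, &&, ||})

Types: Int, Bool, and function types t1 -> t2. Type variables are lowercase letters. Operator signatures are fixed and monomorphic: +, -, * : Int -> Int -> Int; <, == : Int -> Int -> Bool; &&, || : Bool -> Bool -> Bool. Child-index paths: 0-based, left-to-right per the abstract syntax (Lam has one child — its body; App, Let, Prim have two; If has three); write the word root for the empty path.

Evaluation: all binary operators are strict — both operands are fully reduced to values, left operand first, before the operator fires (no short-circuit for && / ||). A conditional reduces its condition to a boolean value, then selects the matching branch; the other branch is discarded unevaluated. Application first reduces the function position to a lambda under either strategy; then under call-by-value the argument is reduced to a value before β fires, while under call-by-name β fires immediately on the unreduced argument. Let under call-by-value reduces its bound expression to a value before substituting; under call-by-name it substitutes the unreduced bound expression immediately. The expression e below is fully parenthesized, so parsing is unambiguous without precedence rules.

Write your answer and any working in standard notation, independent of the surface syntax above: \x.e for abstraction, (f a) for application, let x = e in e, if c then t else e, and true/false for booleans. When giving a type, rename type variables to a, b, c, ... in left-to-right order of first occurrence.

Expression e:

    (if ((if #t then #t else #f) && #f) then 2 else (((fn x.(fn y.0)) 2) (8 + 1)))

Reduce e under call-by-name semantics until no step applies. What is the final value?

Derivation:
step 0: (if ((if true then true else false) && false) then 2 else (((\x.(\y.0)) 2) (8 + 1)))
step 1: [if@0.0] (if (true && false) then 2 else (((\x.(\y.0)) 2) (8 + 1)))
step 2: [delta@0] (if false then 2 else (((\x.(\y.0)) 2) (8 + 1)))
step 3: [if@root] (((\x.(\y.0)) 2) (8 + 1))
step 4: [beta@0] ((\y.0) (8 + 1))
step 5: [beta@root] 0

Answer: 0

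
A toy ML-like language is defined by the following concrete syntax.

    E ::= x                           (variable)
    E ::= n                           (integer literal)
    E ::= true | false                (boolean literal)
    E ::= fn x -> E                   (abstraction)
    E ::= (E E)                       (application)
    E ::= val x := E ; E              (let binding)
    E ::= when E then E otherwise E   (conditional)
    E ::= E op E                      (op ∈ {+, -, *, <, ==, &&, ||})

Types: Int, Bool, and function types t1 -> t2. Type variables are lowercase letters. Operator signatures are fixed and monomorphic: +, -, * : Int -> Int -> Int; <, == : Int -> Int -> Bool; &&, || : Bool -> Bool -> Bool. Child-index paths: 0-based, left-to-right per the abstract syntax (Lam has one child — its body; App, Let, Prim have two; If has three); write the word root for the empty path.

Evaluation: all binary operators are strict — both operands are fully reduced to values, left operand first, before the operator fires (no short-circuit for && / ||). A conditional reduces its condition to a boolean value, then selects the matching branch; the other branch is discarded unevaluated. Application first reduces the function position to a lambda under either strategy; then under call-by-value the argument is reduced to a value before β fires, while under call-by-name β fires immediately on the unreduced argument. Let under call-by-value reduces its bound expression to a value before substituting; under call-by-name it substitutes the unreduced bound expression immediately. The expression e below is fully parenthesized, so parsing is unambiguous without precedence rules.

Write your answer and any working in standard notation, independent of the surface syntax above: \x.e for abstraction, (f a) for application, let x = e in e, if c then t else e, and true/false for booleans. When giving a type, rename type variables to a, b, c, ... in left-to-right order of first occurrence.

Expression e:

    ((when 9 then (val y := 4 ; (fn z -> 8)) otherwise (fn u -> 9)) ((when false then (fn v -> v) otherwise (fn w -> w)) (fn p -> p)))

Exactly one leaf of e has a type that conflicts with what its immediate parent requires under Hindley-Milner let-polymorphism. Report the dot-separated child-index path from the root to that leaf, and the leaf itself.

Working:
  unify Int ~ Bool
  FAIL: mismatch Int ~ Bool

Answer: 0.0 : 9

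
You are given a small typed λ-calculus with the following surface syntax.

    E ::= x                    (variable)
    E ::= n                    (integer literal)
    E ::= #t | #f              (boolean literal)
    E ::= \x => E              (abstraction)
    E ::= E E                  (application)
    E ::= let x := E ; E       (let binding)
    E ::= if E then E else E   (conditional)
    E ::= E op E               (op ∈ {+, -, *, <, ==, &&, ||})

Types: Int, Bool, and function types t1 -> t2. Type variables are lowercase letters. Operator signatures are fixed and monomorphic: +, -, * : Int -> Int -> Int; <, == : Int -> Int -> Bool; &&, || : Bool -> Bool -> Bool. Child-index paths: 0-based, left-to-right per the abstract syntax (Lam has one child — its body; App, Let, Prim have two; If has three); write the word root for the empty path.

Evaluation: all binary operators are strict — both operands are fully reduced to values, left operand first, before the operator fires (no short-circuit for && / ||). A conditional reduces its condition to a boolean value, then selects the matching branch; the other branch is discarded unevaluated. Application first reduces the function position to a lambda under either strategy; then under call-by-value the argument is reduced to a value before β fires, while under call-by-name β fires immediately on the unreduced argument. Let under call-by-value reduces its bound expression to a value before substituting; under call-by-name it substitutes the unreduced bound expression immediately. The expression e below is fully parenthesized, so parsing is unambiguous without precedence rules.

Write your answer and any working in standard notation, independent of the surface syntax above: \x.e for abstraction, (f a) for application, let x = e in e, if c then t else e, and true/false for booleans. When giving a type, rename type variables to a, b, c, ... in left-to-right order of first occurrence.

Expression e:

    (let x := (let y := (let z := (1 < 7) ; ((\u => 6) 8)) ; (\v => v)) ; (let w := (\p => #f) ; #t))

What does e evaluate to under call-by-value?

Answer: true

Trace:
step 0: (let x = (let y = (let z = (1 < 7) in ((\u.6) 8)) in (\v.v)) in (let w = (\p.false) in true))
step 1: [delta@0.0.0] (let x = (let y = (let z = true in ((\u.6) 8)) in (\v.v)) in (let w = (\p.false) in true))
step 2: [let@0.0] (let x = (let y = ((\u.6) 8) in (\v.v)) in (let w = (\p.false) in true))
step 3: [beta@0.0] (let x = (let y = 6 in (\v.v)) in (let w = (\p.false) in true))
step 4: [let@0] (let x = (\v.v) in (let w = (\p.false) in true))
step 5: [let@root] (let w = (\p.false) in true)
step 6: [let@root] true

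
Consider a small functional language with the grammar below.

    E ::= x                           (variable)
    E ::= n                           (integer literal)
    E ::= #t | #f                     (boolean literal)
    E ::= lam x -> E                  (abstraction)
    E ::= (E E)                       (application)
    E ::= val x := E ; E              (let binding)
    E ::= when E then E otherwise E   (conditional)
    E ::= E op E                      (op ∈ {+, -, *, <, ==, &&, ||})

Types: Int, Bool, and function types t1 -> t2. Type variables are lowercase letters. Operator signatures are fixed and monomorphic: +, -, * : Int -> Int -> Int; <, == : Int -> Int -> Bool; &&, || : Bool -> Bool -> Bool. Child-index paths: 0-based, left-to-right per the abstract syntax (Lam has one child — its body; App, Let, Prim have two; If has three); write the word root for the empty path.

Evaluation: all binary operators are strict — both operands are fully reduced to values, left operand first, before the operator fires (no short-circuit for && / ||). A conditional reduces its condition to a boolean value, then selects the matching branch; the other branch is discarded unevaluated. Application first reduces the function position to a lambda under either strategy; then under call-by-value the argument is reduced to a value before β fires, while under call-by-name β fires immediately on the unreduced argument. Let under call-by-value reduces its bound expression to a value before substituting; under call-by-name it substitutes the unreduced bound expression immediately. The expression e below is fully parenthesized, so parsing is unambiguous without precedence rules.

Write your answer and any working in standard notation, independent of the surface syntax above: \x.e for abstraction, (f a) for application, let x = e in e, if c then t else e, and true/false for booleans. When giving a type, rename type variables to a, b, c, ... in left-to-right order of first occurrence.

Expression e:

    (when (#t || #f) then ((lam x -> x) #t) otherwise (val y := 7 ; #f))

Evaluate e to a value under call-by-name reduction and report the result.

Working:
step 0: (if (true || false) then ((\x.x) true) else (let y = 7 in false))
step 1: [delta@0] (if true then ((\x.x) true) else (let y = 7 in false))
step 2: [if@root] ((\x.x) true)
step 3: [beta@root] true

Answer: true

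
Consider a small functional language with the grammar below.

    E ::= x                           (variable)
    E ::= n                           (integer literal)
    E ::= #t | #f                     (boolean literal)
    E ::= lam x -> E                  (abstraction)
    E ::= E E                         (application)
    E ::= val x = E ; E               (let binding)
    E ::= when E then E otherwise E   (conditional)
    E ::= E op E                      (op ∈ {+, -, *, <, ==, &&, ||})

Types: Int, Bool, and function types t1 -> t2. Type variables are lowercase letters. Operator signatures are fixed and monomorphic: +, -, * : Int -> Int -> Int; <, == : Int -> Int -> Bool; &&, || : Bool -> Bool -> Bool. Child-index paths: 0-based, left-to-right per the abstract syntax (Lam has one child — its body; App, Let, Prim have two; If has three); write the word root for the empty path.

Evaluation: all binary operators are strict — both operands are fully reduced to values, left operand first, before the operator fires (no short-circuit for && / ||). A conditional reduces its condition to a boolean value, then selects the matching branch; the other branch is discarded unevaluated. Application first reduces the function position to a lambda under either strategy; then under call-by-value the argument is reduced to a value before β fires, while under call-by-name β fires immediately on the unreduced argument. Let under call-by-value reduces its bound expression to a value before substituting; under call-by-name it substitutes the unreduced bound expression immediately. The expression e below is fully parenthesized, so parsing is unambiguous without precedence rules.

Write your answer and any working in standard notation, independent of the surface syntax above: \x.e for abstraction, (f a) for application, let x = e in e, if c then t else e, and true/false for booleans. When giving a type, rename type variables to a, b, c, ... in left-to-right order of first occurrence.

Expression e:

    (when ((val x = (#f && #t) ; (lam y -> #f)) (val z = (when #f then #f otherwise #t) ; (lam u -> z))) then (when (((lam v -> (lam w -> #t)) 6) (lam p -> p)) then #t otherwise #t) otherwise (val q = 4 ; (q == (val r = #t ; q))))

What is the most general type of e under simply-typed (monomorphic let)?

Answer: Bool

Trace:
  unify Bool ~ Bool
  unify Bool ~ Bool
let x : Bool
\y._ : a -> Bool
  unify Bool ~ Bool
  unify Bool ~ Bool
let z : Bool
z : Bool
\u._ : b -> Bool
  unify a -> Bool ~ (b -> Bool) -> c
  unify a ~ b -> Bool
  unify Bool ~ c
_ _ : Bool
  unify Bool ~ Bool
\w._ : e -> Bool
\v._ : d -> e -> Bool
  unify d -> e -> Bool ~ Int -> f
  unify d ~ Int
  unify e -> Bool ~ f
_ _ : e -> Bool
p : g
\p._ : g -> g
  unify e -> Bool ~ (g -> g) -> h
  unify e ~ g -> g
  unify Bool ~ h
_ _ : Bool
  unify Bool ~ Bool
  unify Bool ~ Bool
let q : Int
q : Int
  unify Int ~ Int
let r : Bool
q : Int
  unify Int ~ Int
  unify Bool ~ Bool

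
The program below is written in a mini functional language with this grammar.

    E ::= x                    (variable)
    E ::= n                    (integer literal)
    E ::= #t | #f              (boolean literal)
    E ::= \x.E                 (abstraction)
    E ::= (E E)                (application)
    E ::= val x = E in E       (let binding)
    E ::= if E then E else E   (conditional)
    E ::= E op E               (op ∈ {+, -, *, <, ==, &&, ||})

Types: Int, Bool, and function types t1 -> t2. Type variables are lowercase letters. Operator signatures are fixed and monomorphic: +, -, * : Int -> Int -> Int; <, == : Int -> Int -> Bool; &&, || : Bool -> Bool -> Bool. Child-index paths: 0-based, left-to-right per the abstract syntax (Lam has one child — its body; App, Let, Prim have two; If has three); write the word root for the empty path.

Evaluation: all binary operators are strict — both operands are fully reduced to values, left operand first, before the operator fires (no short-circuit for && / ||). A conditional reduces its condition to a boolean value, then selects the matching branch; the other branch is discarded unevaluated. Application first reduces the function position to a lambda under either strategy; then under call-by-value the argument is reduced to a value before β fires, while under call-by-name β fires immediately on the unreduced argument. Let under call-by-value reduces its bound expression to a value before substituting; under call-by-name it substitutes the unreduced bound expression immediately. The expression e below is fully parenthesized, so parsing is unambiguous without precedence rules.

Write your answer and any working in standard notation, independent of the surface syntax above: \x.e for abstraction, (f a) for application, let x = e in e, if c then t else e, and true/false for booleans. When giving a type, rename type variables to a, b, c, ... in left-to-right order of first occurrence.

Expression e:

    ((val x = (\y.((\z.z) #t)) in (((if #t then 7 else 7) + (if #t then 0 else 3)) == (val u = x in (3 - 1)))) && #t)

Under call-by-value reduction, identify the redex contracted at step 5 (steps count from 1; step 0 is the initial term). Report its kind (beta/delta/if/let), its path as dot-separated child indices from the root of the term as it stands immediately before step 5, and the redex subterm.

Working:
step 0: ((let x = (\y.((\z.z) true)) in (((if true then 7 else 7) + (if true then 0 else 3)) == (let u = x in (3 - 1)))) && true)
step 1: [let@0] ((((if true then 7 else 7) + (if true then 0 else 3)) == (let u = (\y.((\z.z) true)) in (3 - 1))) && true)
step 2: [if@0.0.0] (((7 + (if true then 0 else 3)) == (let u = (\y.((\z.z) true)) in (3 - 1))) && true)
step 3: [if@0.0.1] (((7 + 0) == (let u = (\y.((\z.z) true)) in (3 - 1))) && true)
step 4: [delta@0.0] ((7 == (let u = (\y.((\z.z) true)) in (3 - 1))) && true)
step 5: [let@0.1] ((7 == (3 - 1)) && true)

Answer: let at 0.1 : (let u = (\y.((\z.z) true)) in (3 - 1))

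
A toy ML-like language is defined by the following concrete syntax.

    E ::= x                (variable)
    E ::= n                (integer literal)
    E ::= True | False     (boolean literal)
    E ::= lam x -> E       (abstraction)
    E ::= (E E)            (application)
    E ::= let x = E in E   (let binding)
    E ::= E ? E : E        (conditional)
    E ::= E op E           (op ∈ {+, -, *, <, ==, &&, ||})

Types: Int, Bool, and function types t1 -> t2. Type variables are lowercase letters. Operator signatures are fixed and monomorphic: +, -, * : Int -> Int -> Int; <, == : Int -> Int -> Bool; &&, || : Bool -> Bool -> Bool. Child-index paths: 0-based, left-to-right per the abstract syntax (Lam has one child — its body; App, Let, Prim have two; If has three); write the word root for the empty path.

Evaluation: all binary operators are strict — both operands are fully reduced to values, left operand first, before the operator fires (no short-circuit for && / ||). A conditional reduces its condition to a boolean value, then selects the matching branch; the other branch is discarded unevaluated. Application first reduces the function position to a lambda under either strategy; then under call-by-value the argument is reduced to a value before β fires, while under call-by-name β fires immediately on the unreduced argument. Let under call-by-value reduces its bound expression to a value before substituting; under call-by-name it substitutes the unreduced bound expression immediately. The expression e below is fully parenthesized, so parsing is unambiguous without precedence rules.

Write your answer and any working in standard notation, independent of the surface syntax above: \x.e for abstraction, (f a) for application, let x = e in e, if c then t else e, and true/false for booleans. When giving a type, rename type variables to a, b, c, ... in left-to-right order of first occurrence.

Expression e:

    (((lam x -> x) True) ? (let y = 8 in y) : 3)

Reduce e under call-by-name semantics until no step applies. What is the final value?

Derivation:
step 0: (if ((\x.x) true) then (let y = 8 in y) else 3)
step 1: [beta@0] (if true then (let y = 8 in y) else 3)
step 2: [if@root] (let y = 8 in y)
step 3: [let@root] 8

Answer: 8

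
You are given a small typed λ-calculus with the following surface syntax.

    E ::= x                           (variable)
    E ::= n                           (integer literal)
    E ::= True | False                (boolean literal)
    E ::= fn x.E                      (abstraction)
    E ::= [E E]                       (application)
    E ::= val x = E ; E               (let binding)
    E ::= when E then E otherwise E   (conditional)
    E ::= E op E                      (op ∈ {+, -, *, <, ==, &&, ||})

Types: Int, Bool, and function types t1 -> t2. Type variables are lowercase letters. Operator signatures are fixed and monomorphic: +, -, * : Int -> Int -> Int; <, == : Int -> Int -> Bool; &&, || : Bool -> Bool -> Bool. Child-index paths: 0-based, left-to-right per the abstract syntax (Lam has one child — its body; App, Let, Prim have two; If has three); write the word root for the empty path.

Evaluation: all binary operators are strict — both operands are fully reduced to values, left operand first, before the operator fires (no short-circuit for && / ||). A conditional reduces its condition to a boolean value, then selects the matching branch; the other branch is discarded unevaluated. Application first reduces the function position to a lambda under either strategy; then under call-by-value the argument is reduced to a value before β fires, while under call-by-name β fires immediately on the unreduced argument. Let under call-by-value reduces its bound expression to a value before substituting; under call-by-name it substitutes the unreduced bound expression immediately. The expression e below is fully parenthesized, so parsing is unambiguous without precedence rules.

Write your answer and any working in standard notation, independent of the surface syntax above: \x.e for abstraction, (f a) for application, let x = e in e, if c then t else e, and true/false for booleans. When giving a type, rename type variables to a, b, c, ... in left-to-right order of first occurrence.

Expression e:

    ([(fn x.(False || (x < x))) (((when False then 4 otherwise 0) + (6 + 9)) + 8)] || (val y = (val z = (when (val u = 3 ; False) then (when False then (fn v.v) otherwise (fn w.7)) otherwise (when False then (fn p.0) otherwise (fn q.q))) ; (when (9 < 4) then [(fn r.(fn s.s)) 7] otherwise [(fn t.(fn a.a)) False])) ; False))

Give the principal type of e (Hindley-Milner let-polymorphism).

Answer: Bool

Working:
  unify Bool ~ Bool
x : a
  unify a ~ Int
x : Int
  unify Int ~ Int
  unify Bool ~ Bool
\x._ : Int -> Bool
  unify Bool ~ Bool
  unify Int ~ Int
  unify Int ~ Int
  unify Int ~ Int
  unify Int ~ Int
  unify Int ~ Int
  unify Int ~ Int
  unify Int ~ Int
  unify Int -> Bool ~ Int -> b
  unify Int ~ Int
  unify Bool ~ b
_ _ : Bool
  unify Bool ~ Bool
let u : Int
  unify Bool ~ Bool
  unify Bool ~ Bool
v : c
\v._ : c -> c
\w._ : d -> Int
  unify c -> c ~ d -> Int
  unify c ~ d
  unify d ~ Int
  unify Bool ~ Bool
\p._ : e -> Int
q : f
\q._ : f -> f
  unify e -> Int ~ f -> f
  unify e ~ f
  unify Int ~ f
  unify Int -> Int ~ Int -> Int
  unify Int ~ Int
  unify Int ~ Int
let z : Int -> Int
  unify Int ~ Int
  unify Int ~ Int
  unify Bool ~ Bool
s : h
\s._ : h -> h
\r._ : g -> h -> h
  unify g -> h -> h ~ Int -> i
  unify g ~ Int
  unify h -> h ~ i
_ _ : h -> h
a : k
\a._ : k -> k
\t._ : j -> k -> k
  unify j -> k -> k ~ Bool -> l
  unify j ~ Bool
  unify k -> k ~ l
_ _ : k -> k
  unify h -> h ~ k -> k
  unify h ~ k
  unify k ~ k
let y : forall. k -> k
  unify Bool ~ Bool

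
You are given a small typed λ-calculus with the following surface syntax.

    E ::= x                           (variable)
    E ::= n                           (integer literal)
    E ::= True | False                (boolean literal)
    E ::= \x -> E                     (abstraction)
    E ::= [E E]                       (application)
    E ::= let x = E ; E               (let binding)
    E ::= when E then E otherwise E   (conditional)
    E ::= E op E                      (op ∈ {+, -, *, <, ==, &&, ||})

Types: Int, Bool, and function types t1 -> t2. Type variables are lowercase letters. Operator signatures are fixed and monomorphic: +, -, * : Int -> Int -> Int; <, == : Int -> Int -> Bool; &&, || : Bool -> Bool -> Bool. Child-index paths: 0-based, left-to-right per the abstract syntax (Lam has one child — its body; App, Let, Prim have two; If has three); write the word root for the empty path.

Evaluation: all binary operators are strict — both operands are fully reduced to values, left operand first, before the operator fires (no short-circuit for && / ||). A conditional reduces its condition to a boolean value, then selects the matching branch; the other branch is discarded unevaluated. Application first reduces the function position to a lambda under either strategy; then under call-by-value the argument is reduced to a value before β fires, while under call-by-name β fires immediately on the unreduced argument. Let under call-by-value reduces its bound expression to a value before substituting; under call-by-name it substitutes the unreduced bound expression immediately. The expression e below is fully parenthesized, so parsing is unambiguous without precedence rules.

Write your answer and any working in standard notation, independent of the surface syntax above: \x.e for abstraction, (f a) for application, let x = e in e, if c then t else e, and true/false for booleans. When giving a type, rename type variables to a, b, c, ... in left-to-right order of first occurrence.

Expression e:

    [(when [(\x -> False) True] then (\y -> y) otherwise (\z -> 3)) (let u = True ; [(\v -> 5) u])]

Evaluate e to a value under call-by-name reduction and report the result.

Answer: 3

Trace:
step 0: ((if ((\x.false) true) then (\y.y) else (\z.3)) (let u = true in ((\v.5) u)))
step 1: [beta@0.0] ((if false then (\y.y) else (\z.3)) (let u = true in ((\v.5) u)))
step 2: [if@0] ((\z.3) (let u = true in ((\v.5) u)))
step 3: [beta@root] 3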